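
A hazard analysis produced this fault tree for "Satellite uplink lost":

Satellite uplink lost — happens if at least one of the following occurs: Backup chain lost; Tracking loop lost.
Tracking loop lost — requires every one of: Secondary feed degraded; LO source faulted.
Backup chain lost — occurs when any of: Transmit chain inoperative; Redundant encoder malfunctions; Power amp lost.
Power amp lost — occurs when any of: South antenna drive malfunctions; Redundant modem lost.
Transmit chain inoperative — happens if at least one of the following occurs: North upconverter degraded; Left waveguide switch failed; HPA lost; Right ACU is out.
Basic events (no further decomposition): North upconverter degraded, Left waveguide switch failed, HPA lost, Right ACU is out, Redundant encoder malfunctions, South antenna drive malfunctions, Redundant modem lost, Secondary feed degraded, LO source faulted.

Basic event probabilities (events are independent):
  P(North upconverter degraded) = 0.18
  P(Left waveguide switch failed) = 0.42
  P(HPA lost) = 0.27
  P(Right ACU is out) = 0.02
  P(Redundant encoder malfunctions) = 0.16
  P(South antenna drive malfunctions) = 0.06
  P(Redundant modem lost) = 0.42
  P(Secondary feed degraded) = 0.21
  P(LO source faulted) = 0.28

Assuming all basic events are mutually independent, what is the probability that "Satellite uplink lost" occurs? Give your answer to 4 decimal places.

P(Transmit chain inoperative) [OR] = 1 − (1−0.18) × (1−0.42) × (1−0.27) × (1−0.02) = 0.659756
P(Power amp lost) [OR] = 1 − (1−0.06) × (1−0.42) = 0.454800
P(Backup chain lost) [OR] = 1 − (1−0.659756) × (1−0.16) × (1−0.454800) = 0.844179
P(Tracking loop lost) [AND] = 0.21 × 0.28 = 0.058800
P(Satellite uplink lost) [OR] = 1 − (1−0.844179) × (1−0.058800) = 0.853341
Rounded to 4 decimal places: P(Satellite uplink lost) ≈ 0.8533.

0.8533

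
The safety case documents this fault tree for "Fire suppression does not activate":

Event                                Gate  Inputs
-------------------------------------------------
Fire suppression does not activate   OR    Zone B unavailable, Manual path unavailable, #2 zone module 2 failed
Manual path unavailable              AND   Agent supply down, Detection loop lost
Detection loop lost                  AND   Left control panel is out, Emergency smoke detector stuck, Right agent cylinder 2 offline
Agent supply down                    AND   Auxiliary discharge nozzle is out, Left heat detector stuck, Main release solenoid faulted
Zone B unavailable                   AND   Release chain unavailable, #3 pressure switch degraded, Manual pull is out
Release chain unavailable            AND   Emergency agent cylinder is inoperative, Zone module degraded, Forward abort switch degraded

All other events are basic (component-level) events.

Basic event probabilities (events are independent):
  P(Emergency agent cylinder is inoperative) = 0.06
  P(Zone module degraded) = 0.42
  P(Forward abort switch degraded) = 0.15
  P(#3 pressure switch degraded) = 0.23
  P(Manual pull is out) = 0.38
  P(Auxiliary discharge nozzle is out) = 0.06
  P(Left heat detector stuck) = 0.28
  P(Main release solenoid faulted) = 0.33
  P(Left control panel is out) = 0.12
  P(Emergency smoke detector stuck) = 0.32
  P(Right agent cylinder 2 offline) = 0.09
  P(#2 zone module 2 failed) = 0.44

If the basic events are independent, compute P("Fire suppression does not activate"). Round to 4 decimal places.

P(Release chain unavailable) [AND] = 0.06 × 0.42 × 0.15 = 0.003780
P(Zone B unavailable) [AND] = 0.003780 × 0.23 × 0.38 = 0.000330
P(Agent supply down) [AND] = 0.06 × 0.28 × 0.33 = 0.005544
P(Detection loop lost) [AND] = 0.12 × 0.32 × 0.09 = 0.003456
P(Manual path unavailable) [AND] = 0.005544 × 0.003456 = 0.000019
P(Fire suppression does not activate) [OR] = 1 − (1−0.000330) × (1−0.000019) × (1−0.44) = 0.440195
Rounded to 4 decimal places: P(Fire suppression does not activate) ≈ 0.4402.

0.4402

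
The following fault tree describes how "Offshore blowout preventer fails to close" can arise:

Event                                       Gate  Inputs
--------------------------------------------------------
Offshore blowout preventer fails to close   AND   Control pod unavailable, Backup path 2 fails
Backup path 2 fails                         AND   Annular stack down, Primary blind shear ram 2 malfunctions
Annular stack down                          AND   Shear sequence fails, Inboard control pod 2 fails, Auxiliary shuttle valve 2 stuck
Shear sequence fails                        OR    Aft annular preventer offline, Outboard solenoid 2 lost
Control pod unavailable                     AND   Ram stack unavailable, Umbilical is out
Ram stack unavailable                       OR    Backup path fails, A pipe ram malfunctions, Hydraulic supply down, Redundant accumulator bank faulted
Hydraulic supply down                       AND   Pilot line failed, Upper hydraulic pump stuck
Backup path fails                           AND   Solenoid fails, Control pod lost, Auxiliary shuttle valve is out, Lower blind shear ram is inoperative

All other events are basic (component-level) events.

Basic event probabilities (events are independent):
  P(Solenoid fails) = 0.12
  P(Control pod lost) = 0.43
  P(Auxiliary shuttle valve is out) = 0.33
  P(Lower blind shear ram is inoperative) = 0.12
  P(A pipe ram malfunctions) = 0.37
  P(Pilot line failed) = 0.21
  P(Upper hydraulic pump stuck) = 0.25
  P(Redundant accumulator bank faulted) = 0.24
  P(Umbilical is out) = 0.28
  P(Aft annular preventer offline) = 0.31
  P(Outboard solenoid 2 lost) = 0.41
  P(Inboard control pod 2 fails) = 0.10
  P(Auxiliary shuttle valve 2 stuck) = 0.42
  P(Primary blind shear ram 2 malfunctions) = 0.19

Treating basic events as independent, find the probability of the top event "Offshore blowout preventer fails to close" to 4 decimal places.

P(Backup path fails) [AND] = 0.12 × 0.43 × 0.33 × 0.12 = 0.002043
P(Hydraulic supply down) [AND] = 0.21 × 0.25 = 0.052500
P(Ram stack unavailable) [OR] = 1 − (1−0.002043) × (1−0.37) × (1−0.052500) × (1−0.24) = 0.547264
P(Control pod unavailable) [AND] = 0.547264 × 0.28 = 0.153234
P(Shear sequence fails) [OR] = 1 − (1−0.31) × (1−0.41) = 0.592900
P(Annular stack down) [AND] = 0.592900 × 0.10 × 0.42 = 0.024902
P(Backup path 2 fails) [AND] = 0.024902 × 0.19 = 0.004731
P(Offshore blowout preventer fails to close) [AND] = 0.153234 × 0.004731 = 0.000725
Rounded to 4 decimal places: P(Offshore blowout preventer fails to close) ≈ 0.0007.

0.0007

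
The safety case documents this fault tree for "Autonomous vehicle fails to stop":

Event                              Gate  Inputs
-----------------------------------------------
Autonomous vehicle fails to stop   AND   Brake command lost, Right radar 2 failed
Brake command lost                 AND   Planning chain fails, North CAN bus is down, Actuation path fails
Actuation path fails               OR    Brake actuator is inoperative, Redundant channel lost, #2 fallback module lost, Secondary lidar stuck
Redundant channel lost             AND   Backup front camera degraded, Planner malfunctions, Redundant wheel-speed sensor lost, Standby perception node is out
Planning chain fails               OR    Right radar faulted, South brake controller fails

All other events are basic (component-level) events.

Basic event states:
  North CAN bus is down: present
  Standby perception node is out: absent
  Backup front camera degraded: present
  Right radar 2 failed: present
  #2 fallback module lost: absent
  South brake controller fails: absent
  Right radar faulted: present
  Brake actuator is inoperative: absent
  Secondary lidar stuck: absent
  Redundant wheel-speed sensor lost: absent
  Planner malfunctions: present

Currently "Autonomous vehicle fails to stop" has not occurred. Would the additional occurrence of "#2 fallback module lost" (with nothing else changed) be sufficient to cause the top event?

Yes

Counterfactual: set "#2 fallback module lost" to occurred.
Planning chain fails [OR]: Right radar faulted=occurs, South brake controller fails=not → at least one input occurs → occurs.
Redundant channel lost [AND]: Backup front camera degraded=occurs, Planner malfunctions=occurs, Redundant wheel-speed sensor lost=not, Standby perception node is out=not → not all inputs occur → does not occur.
Actuation path fails [OR]: Brake actuator is inoperative=not, Redundant channel lost=not, #2 fallback module lost=occurs, Secondary lidar stuck=not → at least one input occurs → occurs.
Brake command lost [AND]: Planning chain fails=occurs, North CAN bus is down=occurs, Actuation path fails=occurs → all inputs occur → occurs.
Autonomous vehicle fails to stop [AND]: Brake command lost=occurs, Right radar 2 failed=occurs → all inputs occur → occurs.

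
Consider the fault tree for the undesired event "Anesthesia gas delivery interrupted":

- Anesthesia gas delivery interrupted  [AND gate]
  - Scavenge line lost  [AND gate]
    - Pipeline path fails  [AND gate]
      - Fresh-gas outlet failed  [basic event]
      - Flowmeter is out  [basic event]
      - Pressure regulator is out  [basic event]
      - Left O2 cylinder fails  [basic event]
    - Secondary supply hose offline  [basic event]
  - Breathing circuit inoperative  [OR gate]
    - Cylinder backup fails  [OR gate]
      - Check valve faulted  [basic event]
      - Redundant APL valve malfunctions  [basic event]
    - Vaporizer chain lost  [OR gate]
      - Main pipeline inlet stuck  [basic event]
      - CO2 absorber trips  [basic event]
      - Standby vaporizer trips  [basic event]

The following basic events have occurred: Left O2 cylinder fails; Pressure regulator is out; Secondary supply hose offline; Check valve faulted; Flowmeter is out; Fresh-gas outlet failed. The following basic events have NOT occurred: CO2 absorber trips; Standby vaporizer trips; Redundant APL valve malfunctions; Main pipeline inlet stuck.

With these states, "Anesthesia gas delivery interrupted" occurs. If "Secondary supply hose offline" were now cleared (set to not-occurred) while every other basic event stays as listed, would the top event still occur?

No

Counterfactual: set "Secondary supply hose offline" to not occurred.
Pipeline path fails [AND]: Fresh-gas outlet failed=occurs, Flowmeter is out=occurs, Pressure regulator is out=occurs, Left O2 cylinder fails=occurs → all inputs occur → occurs.
Scavenge line lost [AND]: Pipeline path fails=occurs, Secondary supply hose offline=not → not all inputs occur → does not occur.
Cylinder backup fails [OR]: Check valve faulted=occurs, Redundant APL valve malfunctions=not → at least one input occurs → occurs.
Vaporizer chain lost [OR]: Main pipeline inlet stuck=not, CO2 absorber trips=not, Standby vaporizer trips=not → no input occurs → does not occur.
Breathing circuit inoperative [OR]: Cylinder backup fails=occurs, Vaporizer chain lost=not → at least one input occurs → occurs.
Anesthesia gas delivery interrupted [AND]: Scavenge line lost=not, Breathing circuit inoperative=occurs → not all inputs occur → does not occur.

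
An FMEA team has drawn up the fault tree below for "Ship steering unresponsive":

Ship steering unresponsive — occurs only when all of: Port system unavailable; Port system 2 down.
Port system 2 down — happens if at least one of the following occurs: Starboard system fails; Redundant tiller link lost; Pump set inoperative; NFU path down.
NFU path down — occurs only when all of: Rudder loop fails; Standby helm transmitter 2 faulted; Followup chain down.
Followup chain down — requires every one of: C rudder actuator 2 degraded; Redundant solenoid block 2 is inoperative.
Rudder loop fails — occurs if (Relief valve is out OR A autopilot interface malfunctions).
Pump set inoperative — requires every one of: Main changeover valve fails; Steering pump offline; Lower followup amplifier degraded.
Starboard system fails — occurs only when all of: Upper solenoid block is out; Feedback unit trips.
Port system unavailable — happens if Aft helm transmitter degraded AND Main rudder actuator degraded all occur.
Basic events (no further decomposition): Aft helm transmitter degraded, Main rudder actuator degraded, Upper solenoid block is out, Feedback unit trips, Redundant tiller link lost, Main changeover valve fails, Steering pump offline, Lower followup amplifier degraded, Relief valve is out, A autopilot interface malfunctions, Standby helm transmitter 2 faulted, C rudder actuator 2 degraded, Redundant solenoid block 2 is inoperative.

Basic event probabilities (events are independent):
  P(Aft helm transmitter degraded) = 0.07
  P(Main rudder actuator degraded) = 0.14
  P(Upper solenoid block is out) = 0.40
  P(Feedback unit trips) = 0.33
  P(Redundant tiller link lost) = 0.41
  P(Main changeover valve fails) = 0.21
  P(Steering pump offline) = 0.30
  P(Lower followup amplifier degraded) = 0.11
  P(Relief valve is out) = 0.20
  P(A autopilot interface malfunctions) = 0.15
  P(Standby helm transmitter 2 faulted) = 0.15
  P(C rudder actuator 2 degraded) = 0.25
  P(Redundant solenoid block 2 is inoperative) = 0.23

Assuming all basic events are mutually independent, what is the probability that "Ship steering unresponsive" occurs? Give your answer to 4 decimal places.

0.0048

P(Port system unavailable) [AND] = 0.07 × 0.14 = 0.009800
P(Starboard system fails) [AND] = 0.40 × 0.33 = 0.132000
P(Pump set inoperative) [AND] = 0.21 × 0.30 × 0.11 = 0.006930
P(Rudder loop fails) [OR] = 1 − (1−0.20) × (1−0.15) = 0.320000
P(Followup chain down) [AND] = 0.25 × 0.23 = 0.057500
P(NFU path down) [AND] = 0.320000 × 0.15 × 0.057500 = 0.002760
P(Port system 2 down) [OR] = 1 − (1−0.132000) × (1−0.41) × (1−0.006930) × (1−0.002760) = 0.492833
P(Ship steering unresponsive) [AND] = 0.009800 × 0.492833 = 0.004830
Rounded to 4 decimal places: P(Ship steering unresponsive) ≈ 0.0048.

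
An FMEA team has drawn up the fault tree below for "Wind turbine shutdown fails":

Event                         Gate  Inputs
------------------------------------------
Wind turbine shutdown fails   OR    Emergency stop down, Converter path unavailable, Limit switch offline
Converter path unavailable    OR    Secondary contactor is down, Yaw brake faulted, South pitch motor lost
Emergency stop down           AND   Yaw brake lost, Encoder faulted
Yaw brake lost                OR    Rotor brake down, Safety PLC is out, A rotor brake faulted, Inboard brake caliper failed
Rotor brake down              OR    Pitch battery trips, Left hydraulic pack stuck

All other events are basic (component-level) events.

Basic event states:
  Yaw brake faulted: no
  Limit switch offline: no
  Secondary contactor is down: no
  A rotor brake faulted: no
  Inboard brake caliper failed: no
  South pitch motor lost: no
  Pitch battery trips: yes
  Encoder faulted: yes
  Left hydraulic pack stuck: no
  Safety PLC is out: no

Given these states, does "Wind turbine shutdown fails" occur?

Yes

Rotor brake down [OR]: Pitch battery trips=occurs, Left hydraulic pack stuck=not → at least one input occurs → occurs.
Yaw brake lost [OR]: Rotor brake down=occurs, Safety PLC is out=not, A rotor brake faulted=not, Inboard brake caliper failed=not → at least one input occurs → occurs.
Emergency stop down [AND]: Yaw brake lost=occurs, Encoder faulted=occurs → all inputs occur → occurs.
Converter path unavailable [OR]: Secondary contactor is down=not, Yaw brake faulted=not, South pitch motor lost=not → no input occurs → does not occur.
Wind turbine shutdown fails [OR]: Emergency stop down=occurs, Converter path unavailable=not, Limit switch offline=not → at least one input occurs → occurs.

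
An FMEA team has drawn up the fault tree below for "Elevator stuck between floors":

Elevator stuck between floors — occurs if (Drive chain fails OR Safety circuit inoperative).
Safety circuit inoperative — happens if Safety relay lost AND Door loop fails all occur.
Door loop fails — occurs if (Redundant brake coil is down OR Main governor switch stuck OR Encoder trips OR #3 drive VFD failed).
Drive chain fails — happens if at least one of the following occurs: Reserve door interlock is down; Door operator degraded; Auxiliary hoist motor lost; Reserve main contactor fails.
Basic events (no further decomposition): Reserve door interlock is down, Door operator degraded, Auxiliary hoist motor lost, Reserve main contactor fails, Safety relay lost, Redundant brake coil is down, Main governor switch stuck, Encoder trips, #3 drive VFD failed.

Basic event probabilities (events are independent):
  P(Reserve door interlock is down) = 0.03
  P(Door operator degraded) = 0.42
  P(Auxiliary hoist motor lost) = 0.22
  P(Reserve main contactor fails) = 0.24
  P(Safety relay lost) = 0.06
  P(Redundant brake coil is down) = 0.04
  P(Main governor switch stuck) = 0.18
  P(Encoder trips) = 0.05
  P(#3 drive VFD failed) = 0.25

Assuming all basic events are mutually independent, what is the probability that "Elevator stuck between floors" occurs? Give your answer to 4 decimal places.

0.6753

P(Drive chain fails) [OR] = 1 − (1−0.03) × (1−0.42) × (1−0.22) × (1−0.24) = 0.666491
P(Door loop fails) [OR] = 1 − (1−0.04) × (1−0.18) × (1−0.05) × (1−0.25) = 0.439120
P(Safety circuit inoperative) [AND] = 0.06 × 0.439120 = 0.026347
P(Elevator stuck between floors) [OR] = 1 − (1−0.666491) × (1−0.026347) = 0.675278
Rounded to 4 decimal places: P(Elevator stuck between floors) ≈ 0.6753.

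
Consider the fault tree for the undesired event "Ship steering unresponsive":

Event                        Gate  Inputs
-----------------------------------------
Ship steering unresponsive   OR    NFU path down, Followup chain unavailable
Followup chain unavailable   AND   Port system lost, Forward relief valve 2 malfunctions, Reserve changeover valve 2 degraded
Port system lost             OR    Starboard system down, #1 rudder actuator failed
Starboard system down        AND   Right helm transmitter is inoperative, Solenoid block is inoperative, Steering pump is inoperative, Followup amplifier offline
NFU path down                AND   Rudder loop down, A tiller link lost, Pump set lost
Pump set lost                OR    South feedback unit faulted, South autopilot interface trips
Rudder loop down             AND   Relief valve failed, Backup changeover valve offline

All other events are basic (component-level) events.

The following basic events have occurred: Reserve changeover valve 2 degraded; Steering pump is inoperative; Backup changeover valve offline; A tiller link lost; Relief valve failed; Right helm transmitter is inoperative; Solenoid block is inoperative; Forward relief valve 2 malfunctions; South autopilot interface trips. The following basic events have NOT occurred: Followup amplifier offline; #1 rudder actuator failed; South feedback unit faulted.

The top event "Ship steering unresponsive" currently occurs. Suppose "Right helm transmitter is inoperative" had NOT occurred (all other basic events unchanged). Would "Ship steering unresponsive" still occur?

Counterfactual: set "Right helm transmitter is inoperative" to not occurred.
Rudder loop down [AND]: Relief valve failed=occurs, Backup changeover valve offline=occurs → all inputs occur → occurs.
Pump set lost [OR]: South feedback unit faulted=not, South autopilot interface trips=occurs → at least one input occurs → occurs.
NFU path down [AND]: Rudder loop down=occurs, A tiller link lost=occurs, Pump set lost=occurs → all inputs occur → occurs.
Starboard system down [AND]: Right helm transmitter is inoperative=not, Solenoid block is inoperative=occurs, Steering pump is inoperative=occurs, Followup amplifier offline=not → not all inputs occur → does not occur.
Port system lost [OR]: Starboard system down=not, #1 rudder actuator failed=not → no input occurs → does not occur.
Followup chain unavailable [AND]: Port system lost=not, Forward relief valve 2 malfunctions=occurs, Reserve changeover valve 2 degraded=occurs → not all inputs occur → does not occur.
Ship steering unresponsive [OR]: NFU path down=occurs, Followup chain unavailable=not → at least one input occurs → occurs.

Yes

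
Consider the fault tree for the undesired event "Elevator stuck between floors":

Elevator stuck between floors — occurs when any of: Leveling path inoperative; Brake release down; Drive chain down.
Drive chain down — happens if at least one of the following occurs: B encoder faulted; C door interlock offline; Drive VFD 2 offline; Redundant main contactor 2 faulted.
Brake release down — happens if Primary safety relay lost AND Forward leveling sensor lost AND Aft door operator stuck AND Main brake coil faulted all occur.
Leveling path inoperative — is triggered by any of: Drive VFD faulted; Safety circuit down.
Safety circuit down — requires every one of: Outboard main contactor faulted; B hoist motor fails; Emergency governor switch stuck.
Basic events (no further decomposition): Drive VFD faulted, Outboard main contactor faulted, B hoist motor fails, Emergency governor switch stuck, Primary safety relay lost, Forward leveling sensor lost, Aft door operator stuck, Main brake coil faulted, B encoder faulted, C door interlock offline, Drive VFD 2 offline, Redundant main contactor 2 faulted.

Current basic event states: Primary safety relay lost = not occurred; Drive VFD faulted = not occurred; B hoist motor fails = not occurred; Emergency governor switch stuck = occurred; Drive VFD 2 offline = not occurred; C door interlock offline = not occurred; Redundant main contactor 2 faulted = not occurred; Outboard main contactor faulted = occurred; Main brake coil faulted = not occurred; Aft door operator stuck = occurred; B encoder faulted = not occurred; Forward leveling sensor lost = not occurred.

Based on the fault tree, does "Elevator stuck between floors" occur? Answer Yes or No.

Safety circuit down [AND]: Outboard main contactor faulted=occurs, B hoist motor fails=not, Emergency governor switch stuck=occurs → not all inputs occur → does not occur.
Leveling path inoperative [OR]: Drive VFD faulted=not, Safety circuit down=not → no input occurs → does not occur.
Brake release down [AND]: Primary safety relay lost=not, Forward leveling sensor lost=not, Aft door operator stuck=occurs, Main brake coil faulted=not → not all inputs occur → does not occur.
Drive chain down [OR]: B encoder faulted=not, C door interlock offline=not, Drive VFD 2 offline=not, Redundant main contactor 2 faulted=not → no input occurs → does not occur.
Elevator stuck between floors [OR]: Leveling path inoperative=not, Brake release down=not, Drive chain down=not → no input occurs → does not occur.

No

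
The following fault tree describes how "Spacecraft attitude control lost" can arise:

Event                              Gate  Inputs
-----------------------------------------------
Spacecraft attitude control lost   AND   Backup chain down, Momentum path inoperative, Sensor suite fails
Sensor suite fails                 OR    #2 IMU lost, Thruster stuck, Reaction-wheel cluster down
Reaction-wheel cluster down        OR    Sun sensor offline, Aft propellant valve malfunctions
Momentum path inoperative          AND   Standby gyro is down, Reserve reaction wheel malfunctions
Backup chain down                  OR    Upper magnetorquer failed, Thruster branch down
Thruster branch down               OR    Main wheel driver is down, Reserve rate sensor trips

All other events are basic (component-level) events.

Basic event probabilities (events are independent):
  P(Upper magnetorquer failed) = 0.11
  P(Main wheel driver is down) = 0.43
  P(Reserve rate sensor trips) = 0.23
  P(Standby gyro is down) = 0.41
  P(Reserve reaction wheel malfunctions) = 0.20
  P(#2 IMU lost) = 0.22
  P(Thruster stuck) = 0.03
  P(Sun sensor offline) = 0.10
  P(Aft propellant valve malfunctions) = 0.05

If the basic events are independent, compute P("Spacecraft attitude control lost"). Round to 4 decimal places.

0.0176

P(Thruster branch down) [OR] = 1 − (1−0.43) × (1−0.23) = 0.561100
P(Backup chain down) [OR] = 1 − (1−0.11) × (1−0.561100) = 0.609379
P(Momentum path inoperative) [AND] = 0.41 × 0.20 = 0.082000
P(Reaction-wheel cluster down) [OR] = 1 − (1−0.10) × (1−0.05) = 0.145000
P(Sensor suite fails) [OR] = 1 − (1−0.22) × (1−0.03) × (1−0.145000) = 0.353107
P(Spacecraft attitude control lost) [AND] = 0.609379 × 0.082000 × 0.353107 = 0.017644
Rounded to 4 decimal places: P(Spacecraft attitude control lost) ≈ 0.0176.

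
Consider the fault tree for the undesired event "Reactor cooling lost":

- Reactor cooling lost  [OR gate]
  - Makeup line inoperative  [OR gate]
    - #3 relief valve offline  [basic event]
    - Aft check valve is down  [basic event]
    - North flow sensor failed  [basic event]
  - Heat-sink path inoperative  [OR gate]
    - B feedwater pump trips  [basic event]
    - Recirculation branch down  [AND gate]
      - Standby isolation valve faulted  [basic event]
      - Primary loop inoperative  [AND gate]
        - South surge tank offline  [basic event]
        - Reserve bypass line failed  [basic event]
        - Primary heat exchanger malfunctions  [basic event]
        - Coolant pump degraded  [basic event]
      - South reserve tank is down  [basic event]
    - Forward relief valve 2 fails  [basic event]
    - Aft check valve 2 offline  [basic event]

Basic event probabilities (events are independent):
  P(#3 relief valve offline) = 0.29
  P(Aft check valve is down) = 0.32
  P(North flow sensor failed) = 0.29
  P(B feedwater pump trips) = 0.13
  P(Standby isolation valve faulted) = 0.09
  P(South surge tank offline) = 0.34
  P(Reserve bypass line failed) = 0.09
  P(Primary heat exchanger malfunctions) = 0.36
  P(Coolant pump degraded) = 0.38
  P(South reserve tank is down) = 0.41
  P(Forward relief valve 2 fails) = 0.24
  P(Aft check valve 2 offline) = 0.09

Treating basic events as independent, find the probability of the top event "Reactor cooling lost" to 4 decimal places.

0.7938

P(Makeup line inoperative) [OR] = 1 − (1−0.29) × (1−0.32) × (1−0.29) = 0.657212
P(Primary loop inoperative) [AND] = 0.34 × 0.09 × 0.36 × 0.38 = 0.004186
P(Recirculation branch down) [AND] = 0.09 × 0.004186 × 0.41 = 0.000154
P(Heat-sink path inoperative) [OR] = 1 − (1−0.13) × (1−0.000154) × (1−0.24) × (1−0.09) = 0.398401
P(Reactor cooling lost) [OR] = 1 − (1−0.657212) × (1−0.398401) = 0.793779
Rounded to 4 decimal places: P(Reactor cooling lost) ≈ 0.7938.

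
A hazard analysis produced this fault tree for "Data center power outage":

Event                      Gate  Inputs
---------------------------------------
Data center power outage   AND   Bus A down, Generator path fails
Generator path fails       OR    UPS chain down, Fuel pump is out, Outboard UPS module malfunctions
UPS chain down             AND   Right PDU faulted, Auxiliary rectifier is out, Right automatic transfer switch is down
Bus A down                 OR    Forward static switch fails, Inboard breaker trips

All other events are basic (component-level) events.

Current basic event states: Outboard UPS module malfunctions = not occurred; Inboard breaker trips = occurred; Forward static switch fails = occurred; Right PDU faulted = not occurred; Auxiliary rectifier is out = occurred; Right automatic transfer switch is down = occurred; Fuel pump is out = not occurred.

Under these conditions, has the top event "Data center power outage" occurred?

No

Bus A down [OR]: Forward static switch fails=occurs, Inboard breaker trips=occurs → at least one input occurs → occurs.
UPS chain down [AND]: Right PDU faulted=not, Auxiliary rectifier is out=occurs, Right automatic transfer switch is down=occurs → not all inputs occur → does not occur.
Generator path fails [OR]: UPS chain down=not, Fuel pump is out=not, Outboard UPS module malfunctions=not → no input occurs → does not occur.
Data center power outage [AND]: Bus A down=occurs, Generator path fails=not → not all inputs occur → does not occur.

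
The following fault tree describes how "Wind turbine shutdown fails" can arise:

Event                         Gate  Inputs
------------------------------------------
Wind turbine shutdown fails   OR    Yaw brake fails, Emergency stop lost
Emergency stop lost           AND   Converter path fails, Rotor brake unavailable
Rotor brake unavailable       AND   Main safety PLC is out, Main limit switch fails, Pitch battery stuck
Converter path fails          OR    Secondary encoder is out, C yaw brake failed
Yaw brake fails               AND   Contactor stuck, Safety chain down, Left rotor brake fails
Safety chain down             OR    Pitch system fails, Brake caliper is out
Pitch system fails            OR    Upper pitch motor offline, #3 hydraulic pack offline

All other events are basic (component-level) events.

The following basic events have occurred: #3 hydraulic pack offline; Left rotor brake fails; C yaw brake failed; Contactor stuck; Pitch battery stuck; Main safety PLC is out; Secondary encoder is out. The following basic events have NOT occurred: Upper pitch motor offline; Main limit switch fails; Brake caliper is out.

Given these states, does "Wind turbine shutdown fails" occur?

Yes

Pitch system fails [OR]: Upper pitch motor offline=not, #3 hydraulic pack offline=occurs → at least one input occurs → occurs.
Safety chain down [OR]: Pitch system fails=occurs, Brake caliper is out=not → at least one input occurs → occurs.
Yaw brake fails [AND]: Contactor stuck=occurs, Safety chain down=occurs, Left rotor brake fails=occurs → all inputs occur → occurs.
Converter path fails [OR]: Secondary encoder is out=occurs, C yaw brake failed=occurs → at least one input occurs → occurs.
Rotor brake unavailable [AND]: Main safety PLC is out=occurs, Main limit switch fails=not, Pitch battery stuck=occurs → not all inputs occur → does not occur.
Emergency stop lost [AND]: Converter path fails=occurs, Rotor brake unavailable=not → not all inputs occur → does not occur.
Wind turbine shutdown fails [OR]: Yaw brake fails=occurs, Emergency stop lost=not → at least one input occurs → occurs.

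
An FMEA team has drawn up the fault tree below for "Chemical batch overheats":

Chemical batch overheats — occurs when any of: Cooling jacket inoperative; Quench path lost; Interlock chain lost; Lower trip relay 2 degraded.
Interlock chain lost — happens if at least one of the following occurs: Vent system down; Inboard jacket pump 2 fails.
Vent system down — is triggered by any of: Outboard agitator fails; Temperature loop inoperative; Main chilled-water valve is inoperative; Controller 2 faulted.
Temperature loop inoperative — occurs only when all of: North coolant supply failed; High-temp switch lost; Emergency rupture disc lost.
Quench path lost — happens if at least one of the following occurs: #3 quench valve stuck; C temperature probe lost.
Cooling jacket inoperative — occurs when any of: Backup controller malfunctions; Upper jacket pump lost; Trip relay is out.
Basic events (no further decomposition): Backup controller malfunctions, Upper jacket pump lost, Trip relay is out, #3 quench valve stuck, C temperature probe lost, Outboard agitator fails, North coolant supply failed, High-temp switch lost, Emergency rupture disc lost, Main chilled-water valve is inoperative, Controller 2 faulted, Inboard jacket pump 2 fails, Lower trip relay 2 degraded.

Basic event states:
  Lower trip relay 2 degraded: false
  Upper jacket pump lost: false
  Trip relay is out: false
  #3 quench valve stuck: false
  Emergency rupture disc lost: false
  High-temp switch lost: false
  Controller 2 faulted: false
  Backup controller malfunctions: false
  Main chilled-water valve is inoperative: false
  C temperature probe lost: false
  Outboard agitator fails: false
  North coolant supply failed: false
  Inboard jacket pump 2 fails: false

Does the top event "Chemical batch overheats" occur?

No

Cooling jacket inoperative [OR]: Backup controller malfunctions=not, Upper jacket pump lost=not, Trip relay is out=not → no input occurs → does not occur.
Quench path lost [OR]: #3 quench valve stuck=not, C temperature probe lost=not → no input occurs → does not occur.
Temperature loop inoperative [AND]: North coolant supply failed=not, High-temp switch lost=not, Emergency rupture disc lost=not → not all inputs occur → does not occur.
Vent system down [OR]: Outboard agitator fails=not, Temperature loop inoperative=not, Main chilled-water valve is inoperative=not, Controller 2 faulted=not → no input occurs → does not occur.
Interlock chain lost [OR]: Vent system down=not, Inboard jacket pump 2 fails=not → no input occurs → does not occur.
Chemical batch overheats [OR]: Cooling jacket inoperative=not, Quench path lost=not, Interlock chain lost=not, Lower trip relay 2 degraded=not → no input occurs → does not occur.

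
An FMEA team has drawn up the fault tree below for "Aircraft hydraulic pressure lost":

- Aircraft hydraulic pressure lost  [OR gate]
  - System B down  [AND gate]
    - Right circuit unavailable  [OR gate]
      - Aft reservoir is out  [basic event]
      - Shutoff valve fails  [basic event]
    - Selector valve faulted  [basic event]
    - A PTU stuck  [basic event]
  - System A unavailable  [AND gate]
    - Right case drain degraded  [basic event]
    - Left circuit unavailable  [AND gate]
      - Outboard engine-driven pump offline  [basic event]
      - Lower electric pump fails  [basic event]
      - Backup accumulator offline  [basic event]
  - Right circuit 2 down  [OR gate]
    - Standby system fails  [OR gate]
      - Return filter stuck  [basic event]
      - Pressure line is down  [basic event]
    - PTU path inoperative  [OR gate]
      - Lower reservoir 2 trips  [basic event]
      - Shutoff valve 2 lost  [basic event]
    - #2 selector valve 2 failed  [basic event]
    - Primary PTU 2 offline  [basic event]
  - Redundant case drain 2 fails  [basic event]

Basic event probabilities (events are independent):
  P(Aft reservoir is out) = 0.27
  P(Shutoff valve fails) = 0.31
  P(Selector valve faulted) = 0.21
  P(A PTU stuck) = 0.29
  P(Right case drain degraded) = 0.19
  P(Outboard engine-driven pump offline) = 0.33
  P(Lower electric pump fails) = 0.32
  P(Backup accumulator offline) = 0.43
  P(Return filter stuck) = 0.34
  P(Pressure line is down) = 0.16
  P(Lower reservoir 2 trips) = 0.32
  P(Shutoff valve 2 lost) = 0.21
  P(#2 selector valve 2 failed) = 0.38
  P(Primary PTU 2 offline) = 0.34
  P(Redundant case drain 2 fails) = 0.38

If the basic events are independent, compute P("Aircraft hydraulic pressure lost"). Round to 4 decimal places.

0.9274

P(Right circuit unavailable) [OR] = 1 − (1−0.27) × (1−0.31) = 0.496300
P(System B down) [AND] = 0.496300 × 0.21 × 0.29 = 0.030225
P(Left circuit unavailable) [AND] = 0.33 × 0.32 × 0.43 = 0.045408
P(System A unavailable) [AND] = 0.19 × 0.045408 = 0.008628
P(Standby system fails) [OR] = 1 − (1−0.34) × (1−0.16) = 0.445600
P(PTU path inoperative) [OR] = 1 − (1−0.32) × (1−0.21) = 0.462800
P(Right circuit 2 down) [OR] = 1 − (1−0.445600) × (1−0.462800) × (1−0.38) × (1−0.34) = 0.878131
P(Aircraft hydraulic pressure lost) [OR] = 1 − (1−0.030225) × (1−0.008628) × (1−0.878131) × (1−0.38) = 0.927357
Rounded to 4 decimal places: P(Aircraft hydraulic pressure lost) ≈ 0.9274.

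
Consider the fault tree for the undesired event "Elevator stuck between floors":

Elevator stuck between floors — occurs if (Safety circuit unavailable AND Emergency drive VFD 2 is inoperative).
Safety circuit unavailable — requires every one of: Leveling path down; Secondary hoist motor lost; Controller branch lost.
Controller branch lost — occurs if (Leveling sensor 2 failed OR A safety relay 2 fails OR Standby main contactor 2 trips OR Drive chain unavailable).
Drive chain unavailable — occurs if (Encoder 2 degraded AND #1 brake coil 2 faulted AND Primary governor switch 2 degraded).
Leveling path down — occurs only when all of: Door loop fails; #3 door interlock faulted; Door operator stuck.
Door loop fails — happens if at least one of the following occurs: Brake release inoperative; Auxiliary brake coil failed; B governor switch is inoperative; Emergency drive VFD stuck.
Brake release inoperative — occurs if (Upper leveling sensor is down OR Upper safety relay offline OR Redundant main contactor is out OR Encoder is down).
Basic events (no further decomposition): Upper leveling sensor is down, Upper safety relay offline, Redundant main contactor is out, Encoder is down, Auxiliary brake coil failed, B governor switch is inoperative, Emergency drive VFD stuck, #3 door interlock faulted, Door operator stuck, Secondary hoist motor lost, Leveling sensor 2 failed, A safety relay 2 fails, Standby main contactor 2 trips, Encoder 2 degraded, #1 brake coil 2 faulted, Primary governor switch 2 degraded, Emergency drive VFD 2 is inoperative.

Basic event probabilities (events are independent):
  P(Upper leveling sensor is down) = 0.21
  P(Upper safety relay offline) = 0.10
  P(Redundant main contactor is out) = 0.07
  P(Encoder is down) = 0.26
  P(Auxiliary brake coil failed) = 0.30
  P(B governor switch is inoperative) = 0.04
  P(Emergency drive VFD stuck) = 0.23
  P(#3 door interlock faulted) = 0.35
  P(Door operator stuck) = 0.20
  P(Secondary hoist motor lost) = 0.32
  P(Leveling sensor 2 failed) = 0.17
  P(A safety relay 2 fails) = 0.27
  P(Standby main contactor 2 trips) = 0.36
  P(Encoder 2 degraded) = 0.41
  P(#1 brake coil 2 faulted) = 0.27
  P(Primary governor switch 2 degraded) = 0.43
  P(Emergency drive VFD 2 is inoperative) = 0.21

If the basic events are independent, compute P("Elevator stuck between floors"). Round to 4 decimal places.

P(Brake release inoperative) [OR] = 1 − (1−0.21) × (1−0.10) × (1−0.07) × (1−0.26) = 0.510690
P(Door loop fails) [OR] = 1 − (1−0.510690) × (1−0.30) × (1−0.04) × (1−0.23) = 0.746811
P(Leveling path down) [AND] = 0.746811 × 0.35 × 0.20 = 0.052277
P(Drive chain unavailable) [AND] = 0.41 × 0.27 × 0.43 = 0.047601
P(Controller branch lost) [OR] = 1 − (1−0.17) × (1−0.27) × (1−0.36) × (1−0.047601) = 0.630683
P(Safety circuit unavailable) [AND] = 0.052277 × 0.32 × 0.630683 = 0.010550
P(Elevator stuck between floors) [AND] = 0.010550 × 0.21 = 0.002216
Rounded to 4 decimal places: P(Elevator stuck between floors) ≈ 0.0022.

0.0022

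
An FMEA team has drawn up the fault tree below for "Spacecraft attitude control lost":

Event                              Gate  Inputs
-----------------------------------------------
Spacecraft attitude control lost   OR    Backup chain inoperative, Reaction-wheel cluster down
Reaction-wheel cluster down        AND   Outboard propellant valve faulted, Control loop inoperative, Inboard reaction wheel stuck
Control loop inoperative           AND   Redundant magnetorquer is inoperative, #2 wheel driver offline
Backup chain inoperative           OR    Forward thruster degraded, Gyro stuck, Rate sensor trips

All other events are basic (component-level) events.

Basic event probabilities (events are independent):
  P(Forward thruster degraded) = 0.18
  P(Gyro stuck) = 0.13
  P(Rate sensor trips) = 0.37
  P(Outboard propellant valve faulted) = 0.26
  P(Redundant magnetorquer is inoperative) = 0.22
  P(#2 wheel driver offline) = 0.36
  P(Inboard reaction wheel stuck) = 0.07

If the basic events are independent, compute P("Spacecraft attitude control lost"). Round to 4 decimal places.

0.5512

P(Backup chain inoperative) [OR] = 1 − (1−0.18) × (1−0.13) × (1−0.37) = 0.550558
P(Control loop inoperative) [AND] = 0.22 × 0.36 = 0.079200
P(Reaction-wheel cluster down) [AND] = 0.26 × 0.079200 × 0.07 = 0.001441
P(Spacecraft attitude control lost) [OR] = 1 − (1−0.550558) × (1−0.001441) = 0.551206
Rounded to 4 decimal places: P(Spacecraft attitude control lost) ≈ 0.5512.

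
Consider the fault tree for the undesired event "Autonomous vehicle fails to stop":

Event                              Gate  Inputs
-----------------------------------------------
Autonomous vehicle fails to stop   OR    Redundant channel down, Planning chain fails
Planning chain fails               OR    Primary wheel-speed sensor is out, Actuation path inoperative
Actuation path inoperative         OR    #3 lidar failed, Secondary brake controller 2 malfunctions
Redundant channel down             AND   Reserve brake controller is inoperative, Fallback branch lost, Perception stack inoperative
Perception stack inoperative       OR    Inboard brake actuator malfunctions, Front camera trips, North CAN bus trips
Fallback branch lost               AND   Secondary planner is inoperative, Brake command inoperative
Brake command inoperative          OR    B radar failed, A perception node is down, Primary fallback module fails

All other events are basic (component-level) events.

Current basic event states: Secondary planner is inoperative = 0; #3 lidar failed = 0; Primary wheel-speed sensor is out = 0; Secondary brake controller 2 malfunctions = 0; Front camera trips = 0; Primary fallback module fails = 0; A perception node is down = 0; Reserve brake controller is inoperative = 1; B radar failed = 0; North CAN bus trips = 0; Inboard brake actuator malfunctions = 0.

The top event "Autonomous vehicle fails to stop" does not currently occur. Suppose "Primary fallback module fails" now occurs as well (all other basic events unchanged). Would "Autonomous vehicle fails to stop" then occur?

No

Counterfactual: set "Primary fallback module fails" to occurred.
Brake command inoperative [OR]: B radar failed=not, A perception node is down=not, Primary fallback module fails=occurs → at least one input occurs → occurs.
Fallback branch lost [AND]: Secondary planner is inoperative=not, Brake command inoperative=occurs → not all inputs occur → does not occur.
Perception stack inoperative [OR]: Inboard brake actuator malfunctions=not, Front camera trips=not, North CAN bus trips=not → no input occurs → does not occur.
Redundant channel down [AND]: Reserve brake controller is inoperative=occurs, Fallback branch lost=not, Perception stack inoperative=not → not all inputs occur → does not occur.
Actuation path inoperative [OR]: #3 lidar failed=not, Secondary brake controller 2 malfunctions=not → no input occurs → does not occur.
Planning chain fails [OR]: Primary wheel-speed sensor is out=not, Actuation path inoperative=not → no input occurs → does not occur.
Autonomous vehicle fails to stop [OR]: Redundant channel down=not, Planning chain fails=not → no input occurs → does not occur.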